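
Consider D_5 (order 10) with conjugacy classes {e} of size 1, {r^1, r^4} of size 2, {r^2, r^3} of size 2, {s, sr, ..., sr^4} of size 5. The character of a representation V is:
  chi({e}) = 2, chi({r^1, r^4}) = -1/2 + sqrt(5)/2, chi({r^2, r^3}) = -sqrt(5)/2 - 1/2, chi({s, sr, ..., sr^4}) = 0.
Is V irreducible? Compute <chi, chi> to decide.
Irreducible: <chi, chi> = 1.

Reasoning: <chi, chi> = (1/|G|) sum_C |C| * |chi(C)|^2 = (1/10)[1*|2|^2 + 2*|-1/2 + sqrt(5)/2|^2 + 2*|-sqrt(5)/2 - 1/2|^2 + 5*|0|^2]
  = (1/10)[(4) + (3 - sqrt(5)) + (sqrt(5) + 3) + (0)] = 10/10 = 1.
A character is irreducible iff <chi, chi> = 1, so this representation is irreducible.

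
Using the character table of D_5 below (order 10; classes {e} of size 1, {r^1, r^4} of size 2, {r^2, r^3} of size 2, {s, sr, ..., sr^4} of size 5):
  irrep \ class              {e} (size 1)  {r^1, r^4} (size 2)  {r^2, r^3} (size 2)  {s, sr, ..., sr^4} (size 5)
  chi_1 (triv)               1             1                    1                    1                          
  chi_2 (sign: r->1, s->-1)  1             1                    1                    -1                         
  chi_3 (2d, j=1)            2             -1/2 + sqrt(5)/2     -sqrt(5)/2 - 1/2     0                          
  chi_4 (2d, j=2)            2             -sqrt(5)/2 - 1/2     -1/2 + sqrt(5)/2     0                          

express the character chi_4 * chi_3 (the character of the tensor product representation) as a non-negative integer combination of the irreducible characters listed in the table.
chi_4 tensor chi_3 = chi_3 + chi_4 (all other irreducibles have multiplicity 0).

Solution. The character of a tensor product is the pointwise product (chi_4 * chi_3)(C) = chi_4(C) * chi_3(C):
  {e}: (2)*(2), {r^1, r^4}: (-sqrt(5)/2 - 1/2)*(-1/2 + sqrt(5)/2), {r^2, r^3}: (-1/2 + sqrt(5)/2)*(-sqrt(5)/2 - 1/2), {s, sr, ..., sr^4}: (0)*(0)
so (chi_4 * chi_3) takes values
  {e} -> 4, {r^1, r^4} -> -1, {r^2, r^3} -> -1, {s, sr, ..., sr^4} -> 0.
Now take the inner product of this character with each irreducible chi from the table, <chi_4*chi_3, chi> = (1/10) sum_C |C| (chi_4*chi_3)(C) conj(chi(C)):
  <chi_4*chi_3, chi_1> = (1/10)[1*(4)*conj(1) + 2*(-1)*conj(1) + 2*(-1)*conj(1) + 5*(0)*conj(1)]
      = (1/10)[(4) + (-2) + (-2) + (0)] = 0/10 = 0
  <chi_4*chi_3, chi_2> = (1/10)[1*(4)*conj(1) + 2*(-1)*conj(1) + 2*(-1)*conj(1) + 5*(0)*conj(-1)]
      = (1/10)[(4) + (-2) + (-2) + (0)] = 0/10 = 0
  <chi_4*chi_3, chi_3> = (1/10)[1*(4)*conj(2) + 2*(-1)*conj(-1/2 + sqrt(5)/2) + 2*(-1)*conj(-sqrt(5)/2 - 1/2) + 5*(0)*conj(0)]
      = (1/10)[(8) + (1 - sqrt(5)) + (1 + sqrt(5)) + (0)] = 10/10 = 1
  <chi_4*chi_3, chi_4> = (1/10)[1*(4)*conj(2) + 2*(-1)*conj(-sqrt(5)/2 - 1/2) + 2*(-1)*conj(-1/2 + sqrt(5)/2) + 5*(0)*conj(0)]
      = (1/10)[(8) + (1 + sqrt(5)) + (1 - sqrt(5)) + (0)] = 10/10 = 1
Hence the multiplicities are chi_3: 1, chi_4: 1. Dimension check: dim(chi_4)*dim(chi_3) = 2*2 = 4 and sum (mult * dim) = 1*2 + 1*2 = 4.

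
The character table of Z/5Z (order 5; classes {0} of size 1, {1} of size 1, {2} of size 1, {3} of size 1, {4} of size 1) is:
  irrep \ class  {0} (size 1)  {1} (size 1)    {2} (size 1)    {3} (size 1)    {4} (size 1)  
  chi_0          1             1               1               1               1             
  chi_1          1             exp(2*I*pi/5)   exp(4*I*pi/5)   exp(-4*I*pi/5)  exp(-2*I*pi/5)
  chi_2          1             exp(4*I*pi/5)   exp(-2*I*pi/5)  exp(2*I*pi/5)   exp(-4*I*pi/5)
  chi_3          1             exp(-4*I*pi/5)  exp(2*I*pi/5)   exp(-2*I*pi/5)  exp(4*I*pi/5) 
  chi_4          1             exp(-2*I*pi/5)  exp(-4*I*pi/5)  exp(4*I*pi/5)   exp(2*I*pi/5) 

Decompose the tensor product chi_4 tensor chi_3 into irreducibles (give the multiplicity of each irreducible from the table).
chi_4 tensor chi_3 = chi_2 (all other irreducibles have multiplicity 0).

Why: The character of a tensor product is the pointwise product (chi_4 * chi_3)(C) = chi_4(C) * chi_3(C):
  {0}: (1)*(1), {1}: (exp(-2*I*pi/5))*(exp(-4*I*pi/5)), {2}: (exp(-4*I*pi/5))*(exp(2*I*pi/5)), {3}: (exp(4*I*pi/5))*(exp(-2*I*pi/5)), {4}: (exp(2*I*pi/5))*(exp(4*I*pi/5))
so (chi_4 * chi_3) takes values
  {0} -> 1, {1} -> exp(4*I*pi/5), {2} -> exp(-2*I*pi/5), {3} -> exp(2*I*pi/5), {4} -> exp(-4*I*pi/5).
Now take the inner product of this character with each irreducible chi from the table, <chi_4*chi_3, chi> = (1/5) sum_C |C| (chi_4*chi_3)(C) conj(chi(C)):
  <chi_4*chi_3, chi_0> = (1/5)[1*(1)*conj(1) + 1*(exp(4*I*pi/5))*conj(1) + 1*(exp(-2*I*pi/5))*conj(1) + 1*(exp(2*I*pi/5))*conj(1) + 1*(exp(-4*I*pi/5))*conj(1)]
      = (1/5)[(1) + (exp(4*I*pi/5)) + (exp(-2*I*pi/5)) + (exp(2*I*pi/5)) + (exp(-4*I*pi/5))] = 0/5 = 0
  <chi_4*chi_3, chi_1> = (1/5)[1*(1)*conj(1) + 1*(exp(4*I*pi/5))*conj(exp(2*I*pi/5)) + 1*(exp(-2*I*pi/5))*conj(exp(4*I*pi/5)) + 1*(exp(2*I*pi/5))*conj(exp(-4*I*pi/5)) + 1*(exp(-4*I*pi/5))*conj(exp(-2*I*pi/5))]
      = (1/5)[(1) + (exp(2*I*pi/5)) + (exp(4*I*pi/5)) + (exp(-4*I*pi/5)) + (exp(-2*I*pi/5))] = 0/5 = 0
  <chi_4*chi_3, chi_2> = (1/5)[1*(1)*conj(1) + 1*(exp(4*I*pi/5))*conj(exp(4*I*pi/5)) + 1*(exp(-2*I*pi/5))*conj(exp(-2*I*pi/5)) + 1*(exp(2*I*pi/5))*conj(exp(2*I*pi/5)) + 1*(exp(-4*I*pi/5))*conj(exp(-4*I*pi/5))]
      = (1/5)[(1) + (1) + (1) + (1) + (1)] = 5/5 = 1
  <chi_4*chi_3, chi_3> = (1/5)[1*(1)*conj(1) + 1*(exp(4*I*pi/5))*conj(exp(-4*I*pi/5)) + 1*(exp(-2*I*pi/5))*conj(exp(2*I*pi/5)) + 1*(exp(2*I*pi/5))*conj(exp(-2*I*pi/5)) + 1*(exp(-4*I*pi/5))*conj(exp(4*I*pi/5))]
      = (1/5)[(1) + (exp(-2*I*pi/5)) + (exp(-4*I*pi/5)) + (exp(4*I*pi/5)) + (exp(2*I*pi/5))] = 0/5 = 0
  <chi_4*chi_3, chi_4> = (1/5)[1*(1)*conj(1) + 1*(exp(4*I*pi/5))*conj(exp(-2*I*pi/5)) + 1*(exp(-2*I*pi/5))*conj(exp(-4*I*pi/5)) + 1*(exp(2*I*pi/5))*conj(exp(4*I*pi/5)) + 1*(exp(-4*I*pi/5))*conj(exp(2*I*pi/5))]
      = (1/5)[(1) + (exp(-4*I*pi/5)) + (exp(2*I*pi/5)) + (exp(-2*I*pi/5)) + (exp(4*I*pi/5))] = 0/5 = 0
(Exp terms are combined using exp(i*s)*conj(exp(i*t)) = exp(i*(s-t)), and sums of them are collapsed using the identity that for every m > 1 the m distinct m-th roots of unity sum to 0, e.g. 1 + exp(2*I*pi/3) + exp(-2*I*pi/3) = 0.)
Hence the multiplicities are chi_2: 1. Dimension check: dim(chi_4)*dim(chi_3) = 1*1 = 1 and sum (mult * dim) = 1*1 = 1.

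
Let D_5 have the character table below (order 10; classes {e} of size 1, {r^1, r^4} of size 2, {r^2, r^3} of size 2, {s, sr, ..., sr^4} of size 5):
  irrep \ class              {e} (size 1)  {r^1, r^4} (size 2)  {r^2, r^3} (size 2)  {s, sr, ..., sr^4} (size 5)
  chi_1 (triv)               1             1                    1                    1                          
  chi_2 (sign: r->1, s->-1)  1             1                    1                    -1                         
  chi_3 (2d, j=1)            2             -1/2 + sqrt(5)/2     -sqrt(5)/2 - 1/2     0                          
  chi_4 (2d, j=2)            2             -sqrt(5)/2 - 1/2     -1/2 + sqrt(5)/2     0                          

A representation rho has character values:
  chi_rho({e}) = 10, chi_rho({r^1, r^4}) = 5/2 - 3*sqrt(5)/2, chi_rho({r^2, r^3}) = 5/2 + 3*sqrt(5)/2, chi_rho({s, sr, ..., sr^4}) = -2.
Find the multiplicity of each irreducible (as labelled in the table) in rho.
Multiplicities: chi_1: 1, chi_2: 3, chi_3: 0, chi_4: 3.

Reasoning: Use <chi_rho, chi> = (1/|G|) sum_C |C| * chi_rho(C) * conj(chi(C)) with |G| = 10 for each irreducible chi in the table:
  <chi_rho, chi_1> = (1/10)[1*(10)*conj(1) + 2*(5/2 - 3*sqrt(5)/2)*conj(1) + 2*(5/2 + 3*sqrt(5)/2)*conj(1) + 5*(-2)*conj(1)]
      = (1/10)[(10) + (5 - 3*sqrt(5)) + (5 + 3*sqrt(5)) + (-10)] = 10/10 = 1
  <chi_rho, chi_2> = (1/10)[1*(10)*conj(1) + 2*(5/2 - 3*sqrt(5)/2)*conj(1) + 2*(5/2 + 3*sqrt(5)/2)*conj(1) + 5*(-2)*conj(-1)]
      = (1/10)[(10) + (5 - 3*sqrt(5)) + (5 + 3*sqrt(5)) + (10)] = 30/10 = 3
  <chi_rho, chi_3> = (1/10)[1*(10)*conj(2) + 2*(5/2 - 3*sqrt(5)/2)*conj(-1/2 + sqrt(5)/2) + 2*(5/2 + 3*sqrt(5)/2)*conj(-sqrt(5)/2 - 1/2) + 5*(-2)*conj(0)]
      = (1/10)[(20) + (-10 + 4*sqrt(5)) + (-10 - 4*sqrt(5)) + (0)] = 0/10 = 0
  <chi_rho, chi_4> = (1/10)[1*(10)*conj(2) + 2*(5/2 - 3*sqrt(5)/2)*conj(-sqrt(5)/2 - 1/2) + 2*(5/2 + 3*sqrt(5)/2)*conj(-1/2 + sqrt(5)/2) + 5*(-2)*conj(0)]
      = (1/10)[(20) + (5 - sqrt(5)) + (sqrt(5) + 5) + (0)] = 30/10 = 3
Dimension check: dim(rho) = sum (mult * dim) = 1*1 + 3*1 + 0*2 + 3*2 = 10 = chi_rho(e) = 10.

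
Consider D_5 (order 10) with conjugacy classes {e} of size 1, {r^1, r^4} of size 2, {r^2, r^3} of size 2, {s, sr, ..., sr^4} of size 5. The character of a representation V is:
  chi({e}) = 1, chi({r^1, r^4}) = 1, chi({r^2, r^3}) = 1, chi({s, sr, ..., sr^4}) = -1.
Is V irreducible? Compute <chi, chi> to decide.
Irreducible: <chi, chi> = 1.

Justification: <chi, chi> = (1/|G|) sum_C |C| * |chi(C)|^2 = (1/10)[1*|1|^2 + 2*|1|^2 + 2*|1|^2 + 5*|-1|^2]
  = (1/10)[(1) + (2) + (2) + (5)] = 10/10 = 1.
A character is irreducible iff <chi, chi> = 1, so this representation is irreducible.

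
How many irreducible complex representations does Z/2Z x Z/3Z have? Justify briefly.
6

Argument: The number of irreducible complex representations of a finite group equals its number of conjugacy classes. Z/2Z x Z/3Z is abelian of order 6, so every element is its own conjugacy class: 6 classes, so Z/2Z x Z/3Z (order 6) has exactly 6 irreducible complex representations.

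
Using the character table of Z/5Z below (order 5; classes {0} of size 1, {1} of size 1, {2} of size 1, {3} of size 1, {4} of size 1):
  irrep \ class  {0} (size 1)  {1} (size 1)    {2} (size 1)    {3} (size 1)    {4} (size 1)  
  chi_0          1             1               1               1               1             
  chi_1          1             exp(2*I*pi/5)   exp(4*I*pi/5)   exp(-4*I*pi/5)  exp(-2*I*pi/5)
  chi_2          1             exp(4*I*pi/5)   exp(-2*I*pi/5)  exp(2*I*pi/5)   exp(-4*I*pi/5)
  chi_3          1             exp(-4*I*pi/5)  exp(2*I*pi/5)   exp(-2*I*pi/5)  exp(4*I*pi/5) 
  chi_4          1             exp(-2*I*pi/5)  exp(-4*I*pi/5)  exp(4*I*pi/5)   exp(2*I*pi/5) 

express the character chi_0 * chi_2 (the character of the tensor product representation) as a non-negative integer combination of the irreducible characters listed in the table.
chi_0 tensor chi_2 = chi_2 (all other irreducibles have multiplicity 0).

Argument: The character of a tensor product is the pointwise product (chi_0 * chi_2)(C) = chi_0(C) * chi_2(C):
  {0}: (1)*(1), {1}: (1)*(exp(4*I*pi/5)), {2}: (1)*(exp(-2*I*pi/5)), {3}: (1)*(exp(2*I*pi/5)), {4}: (1)*(exp(-4*I*pi/5))
so (chi_0 * chi_2) takes values
  {0} -> 1, {1} -> exp(4*I*pi/5), {2} -> exp(-2*I*pi/5), {3} -> exp(2*I*pi/5), {4} -> exp(-4*I*pi/5).
Now take the inner product of this character with each irreducible chi from the table, <chi_0*chi_2, chi> = (1/5) sum_C |C| (chi_0*chi_2)(C) conj(chi(C)):
  <chi_0*chi_2, chi_0> = (1/5)[1*(1)*conj(1) + 1*(exp(4*I*pi/5))*conj(1) + 1*(exp(-2*I*pi/5))*conj(1) + 1*(exp(2*I*pi/5))*conj(1) + 1*(exp(-4*I*pi/5))*conj(1)]
      = (1/5)[(1) + (exp(4*I*pi/5)) + (exp(-2*I*pi/5)) + (exp(2*I*pi/5)) + (exp(-4*I*pi/5))] = 0/5 = 0
  <chi_0*chi_2, chi_1> = (1/5)[1*(1)*conj(1) + 1*(exp(4*I*pi/5))*conj(exp(2*I*pi/5)) + 1*(exp(-2*I*pi/5))*conj(exp(4*I*pi/5)) + 1*(exp(2*I*pi/5))*conj(exp(-4*I*pi/5)) + 1*(exp(-4*I*pi/5))*conj(exp(-2*I*pi/5))]
      = (1/5)[(1) + (exp(2*I*pi/5)) + (exp(4*I*pi/5)) + (exp(-4*I*pi/5)) + (exp(-2*I*pi/5))] = 0/5 = 0
  <chi_0*chi_2, chi_2> = (1/5)[1*(1)*conj(1) + 1*(exp(4*I*pi/5))*conj(exp(4*I*pi/5)) + 1*(exp(-2*I*pi/5))*conj(exp(-2*I*pi/5)) + 1*(exp(2*I*pi/5))*conj(exp(2*I*pi/5)) + 1*(exp(-4*I*pi/5))*conj(exp(-4*I*pi/5))]
      = (1/5)[(1) + (1) + (1) + (1) + (1)] = 5/5 = 1
  <chi_0*chi_2, chi_3> = (1/5)[1*(1)*conj(1) + 1*(exp(4*I*pi/5))*conj(exp(-4*I*pi/5)) + 1*(exp(-2*I*pi/5))*conj(exp(2*I*pi/5)) + 1*(exp(2*I*pi/5))*conj(exp(-2*I*pi/5)) + 1*(exp(-4*I*pi/5))*conj(exp(4*I*pi/5))]
      = (1/5)[(1) + (exp(-2*I*pi/5)) + (exp(-4*I*pi/5)) + (exp(4*I*pi/5)) + (exp(2*I*pi/5))] = 0/5 = 0
  <chi_0*chi_2, chi_4> = (1/5)[1*(1)*conj(1) + 1*(exp(4*I*pi/5))*conj(exp(-2*I*pi/5)) + 1*(exp(-2*I*pi/5))*conj(exp(-4*I*pi/5)) + 1*(exp(2*I*pi/5))*conj(exp(4*I*pi/5)) + 1*(exp(-4*I*pi/5))*conj(exp(2*I*pi/5))]
      = (1/5)[(1) + (exp(-4*I*pi/5)) + (exp(2*I*pi/5)) + (exp(-2*I*pi/5)) + (exp(4*I*pi/5))] = 0/5 = 0
(Exp terms are combined using exp(i*s)*conj(exp(i*t)) = exp(i*(s-t)), and sums of them are collapsed using the identity that for every m > 1 the m distinct m-th roots of unity sum to 0, e.g. 1 + exp(2*I*pi/3) + exp(-2*I*pi/3) = 0.)
Hence the multiplicities are chi_2: 1. Dimension check: dim(chi_0)*dim(chi_2) = 1*1 = 1 and sum (mult * dim) = 1*1 = 1.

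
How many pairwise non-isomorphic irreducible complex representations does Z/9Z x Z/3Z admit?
27

Justification: The number of irreducible complex representations of a finite group equals its number of conjugacy classes. Z/9Z x Z/3Z is abelian of order 27, so every element is its own conjugacy class: 27 classes, so Z/9Z x Z/3Z (order 27) has exactly 27 irreducible complex representations.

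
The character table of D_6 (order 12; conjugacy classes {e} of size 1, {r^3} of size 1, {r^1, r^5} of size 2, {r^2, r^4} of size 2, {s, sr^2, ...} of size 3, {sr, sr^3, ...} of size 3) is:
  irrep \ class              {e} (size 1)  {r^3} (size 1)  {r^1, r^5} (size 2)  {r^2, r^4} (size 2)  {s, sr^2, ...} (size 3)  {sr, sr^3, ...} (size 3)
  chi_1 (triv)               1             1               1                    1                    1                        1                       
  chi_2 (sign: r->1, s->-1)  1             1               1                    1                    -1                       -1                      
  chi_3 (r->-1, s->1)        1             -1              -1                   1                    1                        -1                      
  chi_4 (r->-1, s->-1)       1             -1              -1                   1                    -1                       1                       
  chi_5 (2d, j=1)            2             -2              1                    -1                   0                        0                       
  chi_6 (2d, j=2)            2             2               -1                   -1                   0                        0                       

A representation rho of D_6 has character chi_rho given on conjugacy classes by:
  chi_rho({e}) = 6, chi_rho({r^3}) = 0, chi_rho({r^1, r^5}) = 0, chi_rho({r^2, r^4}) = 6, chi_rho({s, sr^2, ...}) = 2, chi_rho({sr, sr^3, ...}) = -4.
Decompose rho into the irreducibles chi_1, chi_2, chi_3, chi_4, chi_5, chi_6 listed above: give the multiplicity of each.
Multiplicities: chi_1: 1, chi_2: 2, chi_3: 3, chi_4: 0, chi_5: 0, chi_6: 0.

Justification: Use <chi_rho, chi> = (1/|G|) sum_C |C| * chi_rho(C) * conj(chi(C)) with |G| = 12 for each irreducible chi in the table:
  <chi_rho, chi_1> = (1/12)[1*(6)*conj(1) + 1*(0)*conj(1) + 2*(0)*conj(1) + 2*(6)*conj(1) + 3*(2)*conj(1) + 3*(-4)*conj(1)]
      = (1/12)[(6) + (0) + (0) + (12) + (6) + (-12)] = 12/12 = 1
  <chi_rho, chi_2> = (1/12)[1*(6)*conj(1) + 1*(0)*conj(1) + 2*(0)*conj(1) + 2*(6)*conj(1) + 3*(2)*conj(-1) + 3*(-4)*conj(-1)]
      = (1/12)[(6) + (0) + (0) + (12) + (-6) + (12)] = 24/12 = 2
  <chi_rho, chi_3> = (1/12)[1*(6)*conj(1) + 1*(0)*conj(-1) + 2*(0)*conj(-1) + 2*(6)*conj(1) + 3*(2)*conj(1) + 3*(-4)*conj(-1)]
      = (1/12)[(6) + (0) + (0) + (12) + (6) + (12)] = 36/12 = 3
  <chi_rho, chi_4> = (1/12)[1*(6)*conj(1) + 1*(0)*conj(-1) + 2*(0)*conj(-1) + 2*(6)*conj(1) + 3*(2)*conj(-1) + 3*(-4)*conj(1)]
      = (1/12)[(6) + (0) + (0) + (12) + (-6) + (-12)] = 0/12 = 0
  <chi_rho, chi_5> = (1/12)[1*(6)*conj(2) + 1*(0)*conj(-2) + 2*(0)*conj(1) + 2*(6)*conj(-1) + 3*(2)*conj(0) + 3*(-4)*conj(0)]
      = (1/12)[(12) + (0) + (0) + (-12) + (0) + (0)] = 0/12 = 0
  <chi_rho, chi_6> = (1/12)[1*(6)*conj(2) + 1*(0)*conj(2) + 2*(0)*conj(-1) + 2*(6)*conj(-1) + 3*(2)*conj(0) + 3*(-4)*conj(0)]
      = (1/12)[(12) + (0) + (0) + (-12) + (0) + (0)] = 0/12 = 0
Dimension check: dim(rho) = sum (mult * dim) = 1*1 + 2*1 + 3*1 + 0*1 + 0*2 + 0*2 = 6 = chi_rho(e) = 6.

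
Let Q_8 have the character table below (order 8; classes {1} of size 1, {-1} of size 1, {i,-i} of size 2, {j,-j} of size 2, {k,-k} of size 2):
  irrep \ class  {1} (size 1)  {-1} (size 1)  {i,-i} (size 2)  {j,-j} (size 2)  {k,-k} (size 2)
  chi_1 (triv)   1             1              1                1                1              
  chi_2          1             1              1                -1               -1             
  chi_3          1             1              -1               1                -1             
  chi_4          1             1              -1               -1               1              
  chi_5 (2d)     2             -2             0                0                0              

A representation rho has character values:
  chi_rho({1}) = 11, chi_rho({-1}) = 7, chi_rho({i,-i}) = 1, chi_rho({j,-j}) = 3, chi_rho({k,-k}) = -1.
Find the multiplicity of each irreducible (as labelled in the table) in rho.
Multiplicities: chi_1: 3, chi_2: 2, chi_3: 3, chi_4: 1, chi_5: 1.

Explanation: Use <chi_rho, chi> = (1/|G|) sum_C |C| * chi_rho(C) * conj(chi(C)) with |G| = 8 for each irreducible chi in the table:
  <chi_rho, chi_1> = (1/8)[1*(11)*conj(1) + 1*(7)*conj(1) + 2*(1)*conj(1) + 2*(3)*conj(1) + 2*(-1)*conj(1)]
      = (1/8)[(11) + (7) + (2) + (6) + (-2)] = 24/8 = 3
  <chi_rho, chi_2> = (1/8)[1*(11)*conj(1) + 1*(7)*conj(1) + 2*(1)*conj(1) + 2*(3)*conj(-1) + 2*(-1)*conj(-1)]
      = (1/8)[(11) + (7) + (2) + (-6) + (2)] = 16/8 = 2
  <chi_rho, chi_3> = (1/8)[1*(11)*conj(1) + 1*(7)*conj(1) + 2*(1)*conj(-1) + 2*(3)*conj(1) + 2*(-1)*conj(-1)]
      = (1/8)[(11) + (7) + (-2) + (6) + (2)] = 24/8 = 3
  <chi_rho, chi_4> = (1/8)[1*(11)*conj(1) + 1*(7)*conj(1) + 2*(1)*conj(-1) + 2*(3)*conj(-1) + 2*(-1)*conj(1)]
      = (1/8)[(11) + (7) + (-2) + (-6) + (-2)] = 8/8 = 1
  <chi_rho, chi_5> = (1/8)[1*(11)*conj(2) + 1*(7)*conj(-2) + 2*(1)*conj(0) + 2*(3)*conj(0) + 2*(-1)*conj(0)]
      = (1/8)[(22) + (-14) + (0) + (0) + (0)] = 8/8 = 1
Dimension check: dim(rho) = sum (mult * dim) = 3*1 + 2*1 + 3*1 + 1*1 + 1*2 = 11 = chi_rho(e) = 11.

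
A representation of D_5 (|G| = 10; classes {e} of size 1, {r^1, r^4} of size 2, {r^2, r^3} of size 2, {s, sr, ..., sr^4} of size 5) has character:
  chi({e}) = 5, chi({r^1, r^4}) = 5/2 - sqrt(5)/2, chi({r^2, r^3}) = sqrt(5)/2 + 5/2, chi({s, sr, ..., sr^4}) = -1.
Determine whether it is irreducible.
Not irreducible (reducible): <chi, chi> = 6 > 1.

Justification: <chi, chi> = (1/|G|) sum_C |C| * |chi(C)|^2 = (1/10)[1*|5|^2 + 2*|5/2 - sqrt(5)/2|^2 + 2*|sqrt(5)/2 + 5/2|^2 + 5*|-1|^2]
  = (1/10)[(25) + (15 - 5*sqrt(5)) + (5*sqrt(5) + 15) + (5)] = 60/10 = 6.
A character is irreducible iff <chi, chi> = 1, so this representation is reducible.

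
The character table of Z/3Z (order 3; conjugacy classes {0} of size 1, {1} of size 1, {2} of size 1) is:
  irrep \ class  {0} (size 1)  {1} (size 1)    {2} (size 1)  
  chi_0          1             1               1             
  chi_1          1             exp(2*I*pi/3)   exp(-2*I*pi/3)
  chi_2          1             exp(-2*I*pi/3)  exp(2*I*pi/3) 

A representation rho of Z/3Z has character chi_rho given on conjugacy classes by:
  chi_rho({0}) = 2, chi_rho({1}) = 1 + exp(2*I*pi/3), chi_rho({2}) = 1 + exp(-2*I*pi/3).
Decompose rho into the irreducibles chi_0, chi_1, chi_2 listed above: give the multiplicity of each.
Multiplicities: chi_0: 1, chi_1: 1, chi_2: 0.

Derivation: Use <chi_rho, chi> = (1/|G|) sum_C |C| * chi_rho(C) * conj(chi(C)) with |G| = 3 for each irreducible chi in the table:
  <chi_rho, chi_0> = (1/3)[1*(2)*conj(1) + 1*(1 + exp(2*I*pi/3))*conj(1) + 1*(1 + exp(-2*I*pi/3))*conj(1)]
      = (1/3)[(2) + (1 + exp(2*I*pi/3)) + (1 + exp(-2*I*pi/3))] = 3/3 = 1
  <chi_rho, chi_1> = (1/3)[1*(2)*conj(1) + 1*(1 + exp(2*I*pi/3))*conj(exp(2*I*pi/3)) + 1*(1 + exp(-2*I*pi/3))*conj(exp(-2*I*pi/3))]
      = (1/3)[(2) + (1 + exp(-2*I*pi/3)) + (1 + exp(2*I*pi/3))] = 3/3 = 1
  <chi_rho, chi_2> = (1/3)[1*(2)*conj(1) + 1*(1 + exp(2*I*pi/3))*conj(exp(-2*I*pi/3)) + 1*(1 + exp(-2*I*pi/3))*conj(exp(2*I*pi/3))]
      = (1/3)[(2) + (-1) + (-1)] = 0/3 = 0
(Exp terms are combined using exp(i*s)*conj(exp(i*t)) = exp(i*(s-t)), and sums of them are collapsed using the identity that for every m > 1 the m distinct m-th roots of unity sum to 0, e.g. 1 + exp(2*I*pi/3) + exp(-2*I*pi/3) = 0.)
Dimension check: dim(rho) = sum (mult * dim) = 1*1 + 1*1 + 0*1 = 2 = chi_rho(e) = 2.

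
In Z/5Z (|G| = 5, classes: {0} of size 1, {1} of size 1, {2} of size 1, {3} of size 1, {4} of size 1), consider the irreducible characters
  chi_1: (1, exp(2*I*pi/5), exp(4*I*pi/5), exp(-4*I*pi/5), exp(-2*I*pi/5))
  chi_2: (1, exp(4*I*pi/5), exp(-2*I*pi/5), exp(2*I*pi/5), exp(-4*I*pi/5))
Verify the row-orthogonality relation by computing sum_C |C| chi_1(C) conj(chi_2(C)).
Sum = 0; so <chi_1, chi_2> = 0 (distinct irreducibles are orthogonal).

Details: Compute term by term over conjugacy classes (|C| * chi_1(C) * conj(chi_2(C))):
  1*(1)*conj(1) + 1*(exp(2*I*pi/5))*conj(exp(4*I*pi/5)) + 1*(exp(4*I*pi/5))*conj(exp(-2*I*pi/5)) + 1*(exp(-4*I*pi/5))*conj(exp(2*I*pi/5)) + 1*(exp(-2*I*pi/5))*conj(exp(-4*I*pi/5))
  = (1) + (exp(-2*I*pi/5)) + (exp(-4*I*pi/5)) + (exp(4*I*pi/5)) + (exp(2*I*pi/5))
  = 0.
(Exp terms are combined using exp(i*s)*conj(exp(i*t)) = exp(i*(s-t)), and sums of them are collapsed using the identity that for every m > 1 the m distinct m-th roots of unity sum to 0, e.g. 1 + exp(2*I*pi/3) + exp(-2*I*pi/3) = 0.)
Dividing by |G| = 5 gives 0/5 = 0, matching the row-orthogonality relation <chi_1, chi_2> = [chi_1 = chi_2].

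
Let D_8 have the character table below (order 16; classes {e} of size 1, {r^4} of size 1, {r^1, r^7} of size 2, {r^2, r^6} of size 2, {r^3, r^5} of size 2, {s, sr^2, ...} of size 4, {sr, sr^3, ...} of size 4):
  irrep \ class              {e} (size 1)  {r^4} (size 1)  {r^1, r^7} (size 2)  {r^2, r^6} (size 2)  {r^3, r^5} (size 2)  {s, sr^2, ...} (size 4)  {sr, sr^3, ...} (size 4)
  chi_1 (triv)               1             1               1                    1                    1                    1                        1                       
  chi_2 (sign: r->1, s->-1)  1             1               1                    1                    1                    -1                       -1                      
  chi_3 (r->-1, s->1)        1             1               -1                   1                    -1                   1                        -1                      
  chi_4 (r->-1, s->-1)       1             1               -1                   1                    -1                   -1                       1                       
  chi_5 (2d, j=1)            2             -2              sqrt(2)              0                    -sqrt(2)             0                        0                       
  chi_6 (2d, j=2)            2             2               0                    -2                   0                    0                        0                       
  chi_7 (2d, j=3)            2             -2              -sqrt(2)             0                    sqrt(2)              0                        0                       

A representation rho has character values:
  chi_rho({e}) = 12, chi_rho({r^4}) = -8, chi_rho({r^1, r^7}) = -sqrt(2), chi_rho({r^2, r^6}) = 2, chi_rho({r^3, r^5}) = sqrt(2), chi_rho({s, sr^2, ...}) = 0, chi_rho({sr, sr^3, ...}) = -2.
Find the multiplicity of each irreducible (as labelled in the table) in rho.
Multiplicities: chi_1: 0, chi_2: 1, chi_3: 1, chi_4: 0, chi_5: 2, chi_6: 0, chi_7: 3.

Argument: Use <chi_rho, chi> = (1/|G|) sum_C |C| * chi_rho(C) * conj(chi(C)) with |G| = 16 for each irreducible chi in the table:
  <chi_rho, chi_1> = (1/16)[1*(12)*conj(1) + 1*(-8)*conj(1) + 2*(-sqrt(2))*conj(1) + 2*(2)*conj(1) + 2*(sqrt(2))*conj(1) + 4*(0)*conj(1) + 4*(-2)*conj(1)]
      = (1/16)[(12) + (-8) + (-2*sqrt(2)) + (4) + (2*sqrt(2)) + (0) + (-8)] = 0/16 = 0
  <chi_rho, chi_2> = (1/16)[1*(12)*conj(1) + 1*(-8)*conj(1) + 2*(-sqrt(2))*conj(1) + 2*(2)*conj(1) + 2*(sqrt(2))*conj(1) + 4*(0)*conj(-1) + 4*(-2)*conj(-1)]
      = (1/16)[(12) + (-8) + (-2*sqrt(2)) + (4) + (2*sqrt(2)) + (0) + (8)] = 16/16 = 1
  <chi_rho, chi_3> = (1/16)[1*(12)*conj(1) + 1*(-8)*conj(1) + 2*(-sqrt(2))*conj(-1) + 2*(2)*conj(1) + 2*(sqrt(2))*conj(-1) + 4*(0)*conj(1) + 4*(-2)*conj(-1)]
      = (1/16)[(12) + (-8) + (2*sqrt(2)) + (4) + (-2*sqrt(2)) + (0) + (8)] = 16/16 = 1
  <chi_rho, chi_4> = (1/16)[1*(12)*conj(1) + 1*(-8)*conj(1) + 2*(-sqrt(2))*conj(-1) + 2*(2)*conj(1) + 2*(sqrt(2))*conj(-1) + 4*(0)*conj(-1) + 4*(-2)*conj(1)]
      = (1/16)[(12) + (-8) + (2*sqrt(2)) + (4) + (-2*sqrt(2)) + (0) + (-8)] = 0/16 = 0
  <chi_rho, chi_5> = (1/16)[1*(12)*conj(2) + 1*(-8)*conj(-2) + 2*(-sqrt(2))*conj(sqrt(2)) + 2*(2)*conj(0) + 2*(sqrt(2))*conj(-sqrt(2)) + 4*(0)*conj(0) + 4*(-2)*conj(0)]
      = (1/16)[(24) + (16) + (-4) + (0) + (-4) + (0) + (0)] = 32/16 = 2
  <chi_rho, chi_6> = (1/16)[1*(12)*conj(2) + 1*(-8)*conj(2) + 2*(-sqrt(2))*conj(0) + 2*(2)*conj(-2) + 2*(sqrt(2))*conj(0) + 4*(0)*conj(0) + 4*(-2)*conj(0)]
      = (1/16)[(24) + (-16) + (0) + (-8) + (0) + (0) + (0)] = 0/16 = 0
  <chi_rho, chi_7> = (1/16)[1*(12)*conj(2) + 1*(-8)*conj(-2) + 2*(-sqrt(2))*conj(-sqrt(2)) + 2*(2)*conj(0) + 2*(sqrt(2))*conj(sqrt(2)) + 4*(0)*conj(0) + 4*(-2)*conj(0)]
      = (1/16)[(24) + (16) + (4) + (0) + (4) + (0) + (0)] = 48/16 = 3
Dimension check: dim(rho) = sum (mult * dim) = 0*1 + 1*1 + 1*1 + 0*1 + 2*2 + 0*2 + 3*2 = 12 = chi_rho(e) = 12.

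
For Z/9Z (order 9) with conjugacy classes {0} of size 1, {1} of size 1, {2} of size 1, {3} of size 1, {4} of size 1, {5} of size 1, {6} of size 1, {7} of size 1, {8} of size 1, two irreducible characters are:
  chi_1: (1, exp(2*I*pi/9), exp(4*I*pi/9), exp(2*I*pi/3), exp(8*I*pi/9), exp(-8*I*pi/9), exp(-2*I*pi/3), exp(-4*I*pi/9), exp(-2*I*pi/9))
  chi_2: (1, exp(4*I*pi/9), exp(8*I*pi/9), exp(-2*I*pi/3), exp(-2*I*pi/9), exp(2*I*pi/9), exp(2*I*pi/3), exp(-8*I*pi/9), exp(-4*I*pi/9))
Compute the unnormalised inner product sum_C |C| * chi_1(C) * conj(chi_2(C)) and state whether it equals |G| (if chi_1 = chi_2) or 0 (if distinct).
Sum = 0; so <chi_1, chi_2> = 0 (distinct irreducibles are orthogonal).

Derivation: Compute term by term over conjugacy classes (|C| * chi_1(C) * conj(chi_2(C))):
  1*(1)*conj(1) + 1*(exp(2*I*pi/9))*conj(exp(4*I*pi/9)) + 1*(exp(4*I*pi/9))*conj(exp(8*I*pi/9)) + 1*(exp(2*I*pi/3))*conj(exp(-2*I*pi/3)) + 1*(exp(8*I*pi/9))*conj(exp(-2*I*pi/9)) + 1*(exp(-8*I*pi/9))*conj(exp(2*I*pi/9)) + 1*(exp(-2*I*pi/3))*conj(exp(2*I*pi/3)) + 1*(exp(-4*I*pi/9))*conj(exp(-8*I*pi/9)) + 1*(exp(-2*I*pi/9))*conj(exp(-4*I*pi/9))
  = (1) + (exp(-2*I*pi/9)) + (exp(-4*I*pi/9)) + (exp(-2*I*pi/3)) + (exp(-8*I*pi/9)) + (exp(8*I*pi/9)) + (exp(2*I*pi/3)) + (exp(4*I*pi/9)) + (exp(2*I*pi/9))
  = 0.
(Exp terms are combined using exp(i*s)*conj(exp(i*t)) = exp(i*(s-t)), and sums of them are collapsed using the identity that for every m > 1 the m distinct m-th roots of unity sum to 0, e.g. 1 + exp(2*I*pi/3) + exp(-2*I*pi/3) = 0.)
Dividing by |G| = 9 gives 0/9 = 0, matching the row-orthogonality relation <chi_1, chi_2> = [chi_1 = chi_2].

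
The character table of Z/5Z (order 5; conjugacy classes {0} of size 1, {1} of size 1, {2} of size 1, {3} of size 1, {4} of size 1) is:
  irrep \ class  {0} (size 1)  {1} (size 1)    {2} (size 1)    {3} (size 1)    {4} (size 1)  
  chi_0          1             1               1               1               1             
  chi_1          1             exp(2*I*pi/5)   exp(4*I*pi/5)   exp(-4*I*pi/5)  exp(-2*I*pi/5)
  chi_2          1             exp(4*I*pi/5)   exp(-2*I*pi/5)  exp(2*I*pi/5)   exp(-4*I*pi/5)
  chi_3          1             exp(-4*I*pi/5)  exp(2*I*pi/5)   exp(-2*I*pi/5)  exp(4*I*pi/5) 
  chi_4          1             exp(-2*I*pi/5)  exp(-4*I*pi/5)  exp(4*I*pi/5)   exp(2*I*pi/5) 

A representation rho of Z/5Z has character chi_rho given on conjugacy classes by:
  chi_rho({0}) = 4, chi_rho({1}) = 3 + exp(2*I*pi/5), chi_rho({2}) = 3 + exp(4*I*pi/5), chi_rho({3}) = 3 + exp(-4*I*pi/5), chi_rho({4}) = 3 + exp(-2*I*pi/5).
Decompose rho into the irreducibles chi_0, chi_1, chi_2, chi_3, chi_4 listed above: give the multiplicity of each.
Multiplicities: chi_0: 3, chi_1: 1, chi_2: 0, chi_3: 0, chi_4: 0.

Details: Use <chi_rho, chi> = (1/|G|) sum_C |C| * chi_rho(C) * conj(chi(C)) with |G| = 5 for each irreducible chi in the table:
  <chi_rho, chi_0> = (1/5)[1*(4)*conj(1) + 1*(3 + exp(2*I*pi/5))*conj(1) + 1*(3 + exp(4*I*pi/5))*conj(1) + 1*(3 + exp(-4*I*pi/5))*conj(1) + 1*(3 + exp(-2*I*pi/5))*conj(1)]
      = (1/5)[(4) + (3 + exp(2*I*pi/5)) + (3 + exp(4*I*pi/5)) + (3 + exp(-4*I*pi/5)) + (3 + exp(-2*I*pi/5))] = 15/5 = 3
  <chi_rho, chi_1> = (1/5)[1*(4)*conj(1) + 1*(3 + exp(2*I*pi/5))*conj(exp(2*I*pi/5)) + 1*(3 + exp(4*I*pi/5))*conj(exp(4*I*pi/5)) + 1*(3 + exp(-4*I*pi/5))*conj(exp(-4*I*pi/5)) + 1*(3 + exp(-2*I*pi/5))*conj(exp(-2*I*pi/5))]
      = (1/5)[(4) + (1 + 3*exp(-2*I*pi/5)) + (1 + 3*exp(-4*I*pi/5)) + (1 + 3*exp(4*I*pi/5)) + (1 + 3*exp(2*I*pi/5))] = 5/5 = 1
  <chi_rho, chi_2> = (1/5)[1*(4)*conj(1) + 1*(3 + exp(2*I*pi/5))*conj(exp(4*I*pi/5)) + 1*(3 + exp(4*I*pi/5))*conj(exp(-2*I*pi/5)) + 1*(3 + exp(-4*I*pi/5))*conj(exp(2*I*pi/5)) + 1*(3 + exp(-2*I*pi/5))*conj(exp(-4*I*pi/5))]
      = (1/5)[(4) + (3*exp(-4*I*pi/5) + exp(-2*I*pi/5)) + (exp(-4*I*pi/5) + 3*exp(2*I*pi/5)) + (3*exp(-2*I*pi/5) + exp(4*I*pi/5)) + (exp(2*I*pi/5) + 3*exp(4*I*pi/5))] = 0/5 = 0
  <chi_rho, chi_3> = (1/5)[1*(4)*conj(1) + 1*(3 + exp(2*I*pi/5))*conj(exp(-4*I*pi/5)) + 1*(3 + exp(4*I*pi/5))*conj(exp(2*I*pi/5)) + 1*(3 + exp(-4*I*pi/5))*conj(exp(-2*I*pi/5)) + 1*(3 + exp(-2*I*pi/5))*conj(exp(4*I*pi/5))]
      = (1/5)[(4) + (exp(-4*I*pi/5) + 3*exp(4*I*pi/5)) + (3*exp(-2*I*pi/5) + exp(2*I*pi/5)) + (exp(-2*I*pi/5) + 3*exp(2*I*pi/5)) + (3*exp(-4*I*pi/5) + exp(4*I*pi/5))] = 0/5 = 0
  <chi_rho, chi_4> = (1/5)[1*(4)*conj(1) + 1*(3 + exp(2*I*pi/5))*conj(exp(-2*I*pi/5)) + 1*(3 + exp(4*I*pi/5))*conj(exp(-4*I*pi/5)) + 1*(3 + exp(-4*I*pi/5))*conj(exp(4*I*pi/5)) + 1*(3 + exp(-2*I*pi/5))*conj(exp(2*I*pi/5))]
      = (1/5)[(4) + (exp(4*I*pi/5) + 3*exp(2*I*pi/5)) + (exp(-2*I*pi/5) + 3*exp(4*I*pi/5)) + (3*exp(-4*I*pi/5) + exp(2*I*pi/5)) + (3*exp(-2*I*pi/5) + exp(-4*I*pi/5))] = 0/5 = 0
(Exp terms are combined using exp(i*s)*conj(exp(i*t)) = exp(i*(s-t)), and sums of them are collapsed using the identity that for every m > 1 the m distinct m-th roots of unity sum to 0, e.g. 1 + exp(2*I*pi/3) + exp(-2*I*pi/3) = 0.)
Dimension check: dim(rho) = sum (mult * dim) = 3*1 + 1*1 + 0*1 + 0*1 + 0*1 = 4 = chi_rho(e) = 4.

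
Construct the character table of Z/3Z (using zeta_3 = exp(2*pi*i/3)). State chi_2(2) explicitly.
Character table of Z/3Z (irreps indexed chi_0,...,chi_2 with chi_k(m) = zeta_3^(k*m), zeta_3 = exp(2*pi*i/3)):
  irrep \ class  {0} (size 1)  {1} (size 1)    {2} (size 1)  
  chi_0          1             1               1             
  chi_1          1             exp(2*I*pi/3)   exp(-2*I*pi/3)
  chi_2          1             exp(-2*I*pi/3)  exp(2*I*pi/3) 

Spot check: chi_2(2) = zeta_3^(2*2) = zeta_3^4 = exp(2*I*pi/3).

Argument: Z/3Z is abelian, so all 3 irreducible complex representations are 1-dimensional. They are given by chi_k(m) = zeta_3^(k*m) for k = 0,...,2. Row orthogonality: sum_m chi_k(m) conj(chi_l(m)) = 3 * [k = l].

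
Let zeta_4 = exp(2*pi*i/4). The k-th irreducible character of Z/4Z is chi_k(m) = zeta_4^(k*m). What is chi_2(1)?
chi_2(1) = zeta_4^2 = -1

Argument: chi_2(1) = zeta_4^(2*1) = zeta_4^2. Since zeta_4^4 = 1, this equals zeta_4^2 = exp(2*pi*i*2/4) = -1.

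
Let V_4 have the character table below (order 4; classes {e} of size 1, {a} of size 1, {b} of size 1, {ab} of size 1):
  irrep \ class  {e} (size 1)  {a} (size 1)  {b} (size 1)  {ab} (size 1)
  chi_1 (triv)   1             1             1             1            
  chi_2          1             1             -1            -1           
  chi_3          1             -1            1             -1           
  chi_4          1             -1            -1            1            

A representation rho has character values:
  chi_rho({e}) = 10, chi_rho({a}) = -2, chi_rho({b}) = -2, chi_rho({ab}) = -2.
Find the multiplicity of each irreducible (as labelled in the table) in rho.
Multiplicities: chi_1: 1, chi_2: 3, chi_3: 3, chi_4: 3.

Proof sketch: Use <chi_rho, chi> = (1/|G|) sum_C |C| * chi_rho(C) * conj(chi(C)) with |G| = 4 for each irreducible chi in the table:
  <chi_rho, chi_1> = (1/4)[1*(10)*conj(1) + 1*(-2)*conj(1) + 1*(-2)*conj(1) + 1*(-2)*conj(1)]
      = (1/4)[(10) + (-2) + (-2) + (-2)] = 4/4 = 1
  <chi_rho, chi_2> = (1/4)[1*(10)*conj(1) + 1*(-2)*conj(1) + 1*(-2)*conj(-1) + 1*(-2)*conj(-1)]
      = (1/4)[(10) + (-2) + (2) + (2)] = 12/4 = 3
  <chi_rho, chi_3> = (1/4)[1*(10)*conj(1) + 1*(-2)*conj(-1) + 1*(-2)*conj(1) + 1*(-2)*conj(-1)]
      = (1/4)[(10) + (2) + (-2) + (2)] = 12/4 = 3
  <chi_rho, chi_4> = (1/4)[1*(10)*conj(1) + 1*(-2)*conj(-1) + 1*(-2)*conj(-1) + 1*(-2)*conj(1)]
      = (1/4)[(10) + (2) + (2) + (-2)] = 12/4 = 3
Dimension check: dim(rho) = sum (mult * dim) = 1*1 + 3*1 + 3*1 + 3*1 = 10 = chi_rho(e) = 10.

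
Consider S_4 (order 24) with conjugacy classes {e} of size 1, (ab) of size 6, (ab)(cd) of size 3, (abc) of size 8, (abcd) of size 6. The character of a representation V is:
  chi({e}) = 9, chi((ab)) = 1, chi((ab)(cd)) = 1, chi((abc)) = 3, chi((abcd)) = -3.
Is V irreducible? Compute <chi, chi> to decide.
Not irreducible (reducible): <chi, chi> = 9 > 1.

Explanation: <chi, chi> = (1/|G|) sum_C |C| * |chi(C)|^2 = (1/24)[1*|9|^2 + 6*|1|^2 + 3*|1|^2 + 8*|3|^2 + 6*|-3|^2]
  = (1/24)[(81) + (6) + (3) + (72) + (54)] = 216/24 = 9.
A character is irreducible iff <chi, chi> = 1, so this representation is reducible.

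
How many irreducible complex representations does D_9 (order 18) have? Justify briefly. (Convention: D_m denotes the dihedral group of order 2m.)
6

Derivation: The number of irreducible complex representations of a finite group equals its number of conjugacy classes. D_9 has 6 conjugacy classes ((n+3)/2 for n odd), so D_9 (order 18) has exactly 6 irreducible complex representations.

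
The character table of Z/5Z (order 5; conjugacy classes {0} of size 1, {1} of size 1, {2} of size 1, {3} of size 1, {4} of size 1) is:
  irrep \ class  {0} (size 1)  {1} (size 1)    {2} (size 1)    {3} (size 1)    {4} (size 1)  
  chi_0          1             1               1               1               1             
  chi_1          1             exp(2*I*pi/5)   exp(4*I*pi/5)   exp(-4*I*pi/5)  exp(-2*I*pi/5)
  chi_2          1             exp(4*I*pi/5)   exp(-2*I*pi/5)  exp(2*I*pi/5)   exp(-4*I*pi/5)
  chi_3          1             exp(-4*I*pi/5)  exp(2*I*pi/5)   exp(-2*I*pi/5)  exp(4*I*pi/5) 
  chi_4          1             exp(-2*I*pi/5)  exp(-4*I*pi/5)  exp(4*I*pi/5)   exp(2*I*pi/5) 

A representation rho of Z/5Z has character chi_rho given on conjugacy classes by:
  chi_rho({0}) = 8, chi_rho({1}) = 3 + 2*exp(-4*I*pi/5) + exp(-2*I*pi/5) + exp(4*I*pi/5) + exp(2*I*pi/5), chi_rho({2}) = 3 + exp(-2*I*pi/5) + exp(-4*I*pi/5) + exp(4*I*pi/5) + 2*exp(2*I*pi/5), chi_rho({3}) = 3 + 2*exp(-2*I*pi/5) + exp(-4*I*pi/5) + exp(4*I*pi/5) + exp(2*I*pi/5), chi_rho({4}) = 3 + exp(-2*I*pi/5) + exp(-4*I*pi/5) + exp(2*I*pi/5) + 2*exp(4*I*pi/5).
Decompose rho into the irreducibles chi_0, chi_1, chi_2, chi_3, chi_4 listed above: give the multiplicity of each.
Multiplicities: chi_0: 3, chi_1: 1, chi_2: 1, chi_3: 2, chi_4: 1.

Why: Use <chi_rho, chi> = (1/|G|) sum_C |C| * chi_rho(C) * conj(chi(C)) with |G| = 5 for each irreducible chi in the table:
  <chi_rho, chi_0> = (1/5)[1*(8)*conj(1) + 1*(3 + 2*exp(-4*I*pi/5) + exp(-2*I*pi/5) + exp(4*I*pi/5) + exp(2*I*pi/5))*conj(1) + 1*(3 + exp(-2*I*pi/5) + exp(-4*I*pi/5) + exp(4*I*pi/5) + 2*exp(2*I*pi/5))*conj(1) + 1*(3 + 2*exp(-2*I*pi/5) + exp(-4*I*pi/5) + exp(4*I*pi/5) + exp(2*I*pi/5))*conj(1) + 1*(3 + exp(-2*I*pi/5) + exp(-4*I*pi/5) + exp(2*I*pi/5) + 2*exp(4*I*pi/5))*conj(1)]
      = (1/5)[(8) + (3 + 2*exp(-4*I*pi/5) + exp(-2*I*pi/5) + exp(4*I*pi/5) + exp(2*I*pi/5)) + (3 + exp(-2*I*pi/5) + exp(-4*I*pi/5) + exp(4*I*pi/5) + 2*exp(2*I*pi/5)) + (3 + 2*exp(-2*I*pi/5) + exp(-4*I*pi/5) + exp(4*I*pi/5) + exp(2*I*pi/5)) + (3 + exp(-2*I*pi/5) + exp(-4*I*pi/5) + exp(2*I*pi/5) + 2*exp(4*I*pi/5))] = 15/5 = 3
  <chi_rho, chi_1> = (1/5)[1*(8)*conj(1) + 1*(3 + 2*exp(-4*I*pi/5) + exp(-2*I*pi/5) + exp(4*I*pi/5) + exp(2*I*pi/5))*conj(exp(2*I*pi/5)) + 1*(3 + exp(-2*I*pi/5) + exp(-4*I*pi/5) + exp(4*I*pi/5) + 2*exp(2*I*pi/5))*conj(exp(4*I*pi/5)) + 1*(3 + 2*exp(-2*I*pi/5) + exp(-4*I*pi/5) + exp(4*I*pi/5) + exp(2*I*pi/5))*conj(exp(-4*I*pi/5)) + 1*(3 + exp(-2*I*pi/5) + exp(-4*I*pi/5) + exp(2*I*pi/5) + 2*exp(4*I*pi/5))*conj(exp(-2*I*pi/5))]
      = (1/5)[(8) + (1 + 3*exp(-2*I*pi/5) + exp(-4*I*pi/5) + exp(2*I*pi/5) + 2*exp(4*I*pi/5)) + (1 + 2*exp(-2*I*pi/5) + 3*exp(-4*I*pi/5) + exp(4*I*pi/5) + exp(2*I*pi/5)) + (1 + exp(-2*I*pi/5) + exp(-4*I*pi/5) + 3*exp(4*I*pi/5) + 2*exp(2*I*pi/5)) + (1 + 2*exp(-4*I*pi/5) + exp(-2*I*pi/5) + exp(4*I*pi/5) + 3*exp(2*I*pi/5))] = 5/5 = 1
  <chi_rho, chi_2> = (1/5)[1*(8)*conj(1) + 1*(3 + 2*exp(-4*I*pi/5) + exp(-2*I*pi/5) + exp(4*I*pi/5) + exp(2*I*pi/5))*conj(exp(4*I*pi/5)) + 1*(3 + exp(-2*I*pi/5) + exp(-4*I*pi/5) + exp(4*I*pi/5) + 2*exp(2*I*pi/5))*conj(exp(-2*I*pi/5)) + 1*(3 + 2*exp(-2*I*pi/5) + exp(-4*I*pi/5) + exp(4*I*pi/5) + exp(2*I*pi/5))*conj(exp(2*I*pi/5)) + 1*(3 + exp(-2*I*pi/5) + exp(-4*I*pi/5) + exp(2*I*pi/5) + 2*exp(4*I*pi/5))*conj(exp(-4*I*pi/5))]
      = (1/5)[(8) + (1 + 3*exp(-4*I*pi/5) + exp(-2*I*pi/5) + exp(4*I*pi/5) + 2*exp(2*I*pi/5)) + (1 + exp(-2*I*pi/5) + exp(-4*I*pi/5) + 2*exp(4*I*pi/5) + 3*exp(2*I*pi/5)) + (1 + 3*exp(-2*I*pi/5) + 2*exp(-4*I*pi/5) + exp(4*I*pi/5) + exp(2*I*pi/5)) + (1 + 2*exp(-2*I*pi/5) + exp(-4*I*pi/5) + exp(2*I*pi/5) + 3*exp(4*I*pi/5))] = 5/5 = 1
  <chi_rho, chi_3> = (1/5)[1*(8)*conj(1) + 1*(3 + 2*exp(-4*I*pi/5) + exp(-2*I*pi/5) + exp(4*I*pi/5) + exp(2*I*pi/5))*conj(exp(-4*I*pi/5)) + 1*(3 + exp(-2*I*pi/5) + exp(-4*I*pi/5) + exp(4*I*pi/5) + 2*exp(2*I*pi/5))*conj(exp(2*I*pi/5)) + 1*(3 + 2*exp(-2*I*pi/5) + exp(-4*I*pi/5) + exp(4*I*pi/5) + exp(2*I*pi/5))*conj(exp(-2*I*pi/5)) + 1*(3 + exp(-2*I*pi/5) + exp(-4*I*pi/5) + exp(2*I*pi/5) + 2*exp(4*I*pi/5))*conj(exp(4*I*pi/5))]
      = (1/5)[(8) + (2 + exp(-2*I*pi/5) + exp(-4*I*pi/5) + exp(2*I*pi/5) + 3*exp(4*I*pi/5)) + (2 + 3*exp(-2*I*pi/5) + exp(-4*I*pi/5) + exp(4*I*pi/5) + exp(2*I*pi/5)) + (2 + exp(-2*I*pi/5) + exp(-4*I*pi/5) + exp(4*I*pi/5) + 3*exp(2*I*pi/5)) + (2 + 3*exp(-4*I*pi/5) + exp(-2*I*pi/5) + exp(4*I*pi/5) + exp(2*I*pi/5))] = 10/5 = 2
  <chi_rho, chi_4> = (1/5)[1*(8)*conj(1) + 1*(3 + 2*exp(-4*I*pi/5) + exp(-2*I*pi/5) + exp(4*I*pi/5) + exp(2*I*pi/5))*conj(exp(-2*I*pi/5)) + 1*(3 + exp(-2*I*pi/5) + exp(-4*I*pi/5) + exp(4*I*pi/5) + 2*exp(2*I*pi/5))*conj(exp(-4*I*pi/5)) + 1*(3 + 2*exp(-2*I*pi/5) + exp(-4*I*pi/5) + exp(4*I*pi/5) + exp(2*I*pi/5))*conj(exp(4*I*pi/5)) + 1*(3 + exp(-2*I*pi/5) + exp(-4*I*pi/5) + exp(2*I*pi/5) + 2*exp(4*I*pi/5))*conj(exp(2*I*pi/5))]
      = (1/5)[(8) + (1 + 2*exp(-2*I*pi/5) + exp(-4*I*pi/5) + exp(4*I*pi/5) + 3*exp(2*I*pi/5)) + (1 + 2*exp(-4*I*pi/5) + exp(-2*I*pi/5) + exp(2*I*pi/5) + 3*exp(4*I*pi/5)) + (1 + 3*exp(-4*I*pi/5) + exp(-2*I*pi/5) + exp(2*I*pi/5) + 2*exp(4*I*pi/5)) + (1 + 3*exp(-2*I*pi/5) + exp(-4*I*pi/5) + exp(4*I*pi/5) + 2*exp(2*I*pi/5))] = 5/5 = 1
(Exp terms are combined using exp(i*s)*conj(exp(i*t)) = exp(i*(s-t)), and sums of them are collapsed using the identity that for every m > 1 the m distinct m-th roots of unity sum to 0, e.g. 1 + exp(2*I*pi/3) + exp(-2*I*pi/3) = 0.)
Dimension check: dim(rho) = sum (mult * dim) = 3*1 + 1*1 + 1*1 + 2*1 + 1*1 = 8 = chi_rho(e) = 8.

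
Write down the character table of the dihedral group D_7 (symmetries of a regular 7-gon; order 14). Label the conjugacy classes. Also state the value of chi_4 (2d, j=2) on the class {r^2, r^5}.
Conjugacy classes: {e} of size 1, {r^1, r^6} of size 2, {r^2, r^5} of size 2, {r^3, r^4} of size 2, {s, sr, ..., sr^6} of size 7.
Character table:
  irrep \ class              {e} (size 1)  {r^1, r^6} (size 2)  {r^2, r^5} (size 2)  {r^3, r^4} (size 2)  {s, sr, ..., sr^6} (size 7)
  chi_1 (triv)               1             1                    1                    1                    1                          
  chi_2 (sign: r->1, s->-1)  1             1                    1                    1                    -1                         
  chi_3 (2d, j=1)            2             2*cos(2*pi/7)        -2*cos(3*pi/7)       -2*cos(pi/7)         0                          
  chi_4 (2d, j=2)            2             -2*cos(3*pi/7)       -2*cos(pi/7)         2*cos(2*pi/7)        0                          
  chi_5 (2d, j=3)            2             -2*cos(pi/7)         2*cos(2*pi/7)        -2*cos(3*pi/7)       0                          

Spot check: chi_4 (2d, j=2) on {r^2, r^5} = -2*cos(pi/7).

Justification: D_7 has order 2*7 = 14 with 5 conjugacy classes, hence 5 irreducibles. Sum of squared dims 1 + 1 + 4 + 4 + 4 = 14 = |G|. Linear characters come from the abelianisation; the 2-dimensional irreps have character r^k -> 2*cos(2*pi*j*k/7), reflections -> 0.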